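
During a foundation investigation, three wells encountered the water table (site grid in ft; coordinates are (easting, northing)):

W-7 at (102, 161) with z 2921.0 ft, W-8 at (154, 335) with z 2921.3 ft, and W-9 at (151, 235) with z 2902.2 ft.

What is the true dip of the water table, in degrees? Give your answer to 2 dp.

36.33°

Let the plane be z = a·E + b·N + c.
W-8−W-7: 52a + 174b = 0.3;  W-9−W-7: 49a + 74b = −18.8.
Solving gives a = −0.70402, b = 0.21212.
Gradient magnitude |∇z| = √(a² + b²) = √(0.49564 + 0.04500) = 0.73528.
True dip = arctan(0.73528) = 36.33°, dipping toward ESE (azimuth ≈ 107°).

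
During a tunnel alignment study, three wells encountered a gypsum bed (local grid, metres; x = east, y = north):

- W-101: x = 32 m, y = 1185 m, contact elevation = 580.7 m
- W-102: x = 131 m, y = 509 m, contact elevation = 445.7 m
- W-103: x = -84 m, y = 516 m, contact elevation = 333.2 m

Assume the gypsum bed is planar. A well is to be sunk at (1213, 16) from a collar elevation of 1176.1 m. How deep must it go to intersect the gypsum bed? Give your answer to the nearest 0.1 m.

Two edge vectors: W-101→W-102 = (99, -676, -135), W-101→W-103 = (-116, -669, -247.5).
Normal n = (W-101→W-102) × (W-101→W-103) = (76995, 40162.5, -144647).
So ∂z/∂x = −n_x/n_z = 0.532296 and ∂z/∂y = −n_y/n_z = 0.277659.
Intercept c from W-101: 580.7 − 17.03 − 329.03 = 234.64.
At (1213, 16): z_contact = 645.67 + 4.44 + 234.64 = 884.76 m.
Depth below ground = 1176.1 − 884.76 = 291.3 m.

291.3 m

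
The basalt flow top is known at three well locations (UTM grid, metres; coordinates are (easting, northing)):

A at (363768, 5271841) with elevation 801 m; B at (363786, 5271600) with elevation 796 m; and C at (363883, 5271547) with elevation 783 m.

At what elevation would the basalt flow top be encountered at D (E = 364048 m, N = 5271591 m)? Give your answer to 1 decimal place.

762.4 m

Let the plane be z = a·E + b·N + c.
B−A: 18a − 241b = −5;  C−A: 115a − 294b = −18.
Solving gives a = −0.127904384, b = 0.011193863.
Then c = 801 − a·363768 − b·5271841 = −11683.75.
At (364048, 5271591): z = −46563.3 + 59009.5 − 11683.75 = 762.4 m.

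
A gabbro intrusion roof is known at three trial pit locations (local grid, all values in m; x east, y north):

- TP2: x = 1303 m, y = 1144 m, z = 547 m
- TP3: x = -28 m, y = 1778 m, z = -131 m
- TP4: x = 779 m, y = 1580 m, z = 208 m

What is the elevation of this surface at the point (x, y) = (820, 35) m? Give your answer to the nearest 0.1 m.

Two edge vectors: TP2→TP3 = (-1331, 634, -678), TP2→TP4 = (-524, 436, -339).
Normal n = (TP2→TP3) × (TP2→TP4) = (80682, -95937, -248100).
So ∂z/∂x = −n_x/n_z = 0.325200 and ∂z/∂y = −n_y/n_z = −0.386687.
Intercept c from TP2: 547 − 423.73 + 442.37 = 565.63.
At (820, 35): z = 266.7 − 13.5 + 565.63 = 818.8 m.

818.8 m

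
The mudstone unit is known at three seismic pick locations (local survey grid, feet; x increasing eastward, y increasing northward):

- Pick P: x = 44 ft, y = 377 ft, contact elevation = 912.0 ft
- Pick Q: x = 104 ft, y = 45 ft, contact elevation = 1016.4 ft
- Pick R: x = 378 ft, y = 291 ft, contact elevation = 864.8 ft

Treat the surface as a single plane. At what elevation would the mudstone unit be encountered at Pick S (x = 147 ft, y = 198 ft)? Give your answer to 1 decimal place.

951.8 ft

Two edge vectors: Pick P→Pick Q = (60, -332, 104.4), Pick P→Pick R = (334, -86, -47.2).
Normal n = (Pick P→Pick Q) × (Pick P→Pick R) = (24648.8, 37701.6, 105728).
So ∂z/∂x = −n_x/n_z = −0.23313 and ∂z/∂y = −n_y/n_z = −0.35659.
Intercept c from Pick P: 912 + 10.26 + 134.43 = 1056.69.
At (147, 198): z = −34.3 − 70.6 + 1056.69 = 951.8 ft.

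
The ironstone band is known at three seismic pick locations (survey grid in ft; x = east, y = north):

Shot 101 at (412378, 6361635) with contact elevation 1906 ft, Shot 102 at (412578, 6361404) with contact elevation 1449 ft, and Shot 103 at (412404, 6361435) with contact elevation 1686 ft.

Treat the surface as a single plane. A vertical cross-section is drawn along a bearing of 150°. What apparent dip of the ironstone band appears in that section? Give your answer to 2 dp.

54.75°

Two edge vectors: Shot 101→Shot 102 = (200, -231, -457), Shot 101→Shot 103 = (26, -200, -220).
Normal n = (Shot 101→Shot 102) × (Shot 101→Shot 103) = (-40580, 32118, -33994).
So ∂z/∂x = −n_x/n_z = −1.19374 and ∂z/∂y = −n_y/n_z = 0.94481.
Unit vector along 150° is (sin 150°, cos 150°) = (0.5000, -0.8660).
Slope in that direction = a·(0.5000) + b·(-0.8660) = −1.41510.
Apparent dip = arctan|1.41510| = 54.75° (true dip is 56.7°, so apparent ≤ true as expected).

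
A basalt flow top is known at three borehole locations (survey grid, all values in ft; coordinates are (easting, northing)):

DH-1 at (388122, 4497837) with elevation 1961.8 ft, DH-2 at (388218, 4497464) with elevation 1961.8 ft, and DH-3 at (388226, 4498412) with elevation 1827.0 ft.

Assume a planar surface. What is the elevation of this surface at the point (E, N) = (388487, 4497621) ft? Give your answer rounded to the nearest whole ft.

Let the plane be z = a·E + b·N + c.
DH-2−DH-1: 96a − 373b = 0;  DH-3−DH-1: 104a + 575b = −134.8.
Solving gives a = −0.53494340, b = −0.13767980.
Then c = 1961.8 − a·388122 − b·4497837 = 828846.41.
At (388487, 4497621): z = −207818.6 − 619231.6 + 828846.41 = 1796.3 ft.

1796 ft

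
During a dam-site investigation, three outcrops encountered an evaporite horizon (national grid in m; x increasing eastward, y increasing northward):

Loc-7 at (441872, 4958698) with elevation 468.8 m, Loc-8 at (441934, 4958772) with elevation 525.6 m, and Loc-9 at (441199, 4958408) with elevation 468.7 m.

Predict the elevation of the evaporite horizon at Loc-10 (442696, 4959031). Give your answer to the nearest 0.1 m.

Let the plane be z = a·x + b·y + c.
Loc-8−Loc-7: 62a + 74b = 56.8;  Loc-9−Loc-7: −673a − 290b = −0.1.
Solving gives a = −0.517396770, b = 1.201062158.
Then c = 468.8 − a·441872 − b·4958698 = −5726612.58.
At (442696, 4959031): z = −229049.5 + 5956104.5 − 5726612.58 = 442.4 m.

442.4 m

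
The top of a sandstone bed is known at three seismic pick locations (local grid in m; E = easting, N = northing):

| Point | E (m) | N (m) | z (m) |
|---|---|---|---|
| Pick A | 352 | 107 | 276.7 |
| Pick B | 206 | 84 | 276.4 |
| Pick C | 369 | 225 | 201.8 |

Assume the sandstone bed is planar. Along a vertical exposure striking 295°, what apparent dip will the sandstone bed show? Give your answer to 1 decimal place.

Two edge vectors: Pick A→Pick B = (-146, -23, -0.3), Pick A→Pick C = (17, 118, -74.9).
Normal n = (Pick A→Pick B) × (Pick A→Pick C) = (1758.1, -10940.5, -16837).
So ∂z/∂E = −n_x/n_z = 0.10442 and ∂z/∂N = −n_y/n_z = −0.64979.
Unit vector along 295° is (sin 295°, cos 295°) = (-0.9063, 0.4226).
Slope in that direction = a·(-0.9063) + b·(0.4226) = −0.36925.
Apparent dip = arctan|0.36925| = 20.3° (true dip is 33.3°, so apparent ≤ true as expected).

20.3°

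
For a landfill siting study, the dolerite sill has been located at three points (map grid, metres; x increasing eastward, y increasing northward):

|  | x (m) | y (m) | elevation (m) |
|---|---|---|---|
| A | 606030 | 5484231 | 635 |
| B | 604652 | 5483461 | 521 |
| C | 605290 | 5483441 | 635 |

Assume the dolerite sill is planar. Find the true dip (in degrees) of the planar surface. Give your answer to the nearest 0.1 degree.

13.4°

Let the plane be z = a·x + b·y + c.
B−A: −1378a − 770b = −114;  C−A: −740a − 790b = 0.
Solving gives a = 0.17359, b = −0.16260.
Gradient magnitude |∇z| = √(a² + b²) = √(0.03013 + 0.02644) = 0.23785.
True dip = arctan(0.23785) = 13.4°, dipping toward NW (azimuth ≈ 313°).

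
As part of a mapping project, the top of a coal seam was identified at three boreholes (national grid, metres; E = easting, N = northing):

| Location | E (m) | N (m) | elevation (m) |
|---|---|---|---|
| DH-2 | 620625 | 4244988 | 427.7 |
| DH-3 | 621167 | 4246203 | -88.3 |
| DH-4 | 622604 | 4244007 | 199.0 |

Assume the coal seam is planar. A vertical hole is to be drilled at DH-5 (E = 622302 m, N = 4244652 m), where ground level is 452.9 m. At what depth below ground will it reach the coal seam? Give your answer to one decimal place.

Two edge vectors: DH-2→DH-3 = (542, 1215, -516), DH-2→DH-4 = (1979, -981, -228.7).
Normal n = (DH-2→DH-3) × (DH-2→DH-4) = (-784066.5, -897208.6, -2936187).
So ∂z/∂E = −n_x/n_z = −0.267035615 and ∂z/∂N = −n_y/n_z = −0.305569298.
Intercept c from DH-2: 427.7 + 165728.98 + 1297138.00 = 1463294.68.
At (622302, 4244652): z_contact = −166176.80 − 1297035.33 + 1463294.68 = 82.55 m.
Depth below ground = 452.9 − 82.55 = 370.3 m.

370.3 m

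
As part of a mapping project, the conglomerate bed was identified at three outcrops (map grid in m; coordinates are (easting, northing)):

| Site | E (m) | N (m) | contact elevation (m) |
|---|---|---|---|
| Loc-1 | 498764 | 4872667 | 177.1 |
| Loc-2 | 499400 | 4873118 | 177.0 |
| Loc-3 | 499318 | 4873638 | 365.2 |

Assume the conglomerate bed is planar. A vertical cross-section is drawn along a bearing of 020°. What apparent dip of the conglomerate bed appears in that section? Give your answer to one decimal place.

12.8°

Two edge vectors: Loc-1→Loc-2 = (636, 451, -0.1), Loc-1→Loc-3 = (554, 971, 188.1).
Normal n = (Loc-1→Loc-2) × (Loc-1→Loc-3) = (84930.2, -119687, 367702).
So ∂z/∂E = −n_x/n_z = −0.23098 and ∂z/∂N = −n_y/n_z = 0.32550.
Unit vector along 020° is (sin 20°, cos 20°) = (0.3420, 0.9397).
Slope in that direction = a·(0.3420) + b·(0.9397) = 0.22687.
Apparent dip = arctan|0.22687| = 12.8° (true dip is 21.8°, so apparent ≤ true as expected).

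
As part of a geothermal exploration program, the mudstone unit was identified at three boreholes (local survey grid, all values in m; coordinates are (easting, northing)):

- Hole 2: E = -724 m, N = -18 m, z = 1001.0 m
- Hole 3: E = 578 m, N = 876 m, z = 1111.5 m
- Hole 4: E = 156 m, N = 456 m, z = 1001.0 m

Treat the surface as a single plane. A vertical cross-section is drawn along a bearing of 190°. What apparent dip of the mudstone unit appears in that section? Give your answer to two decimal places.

27.07°

Let the plane be z = a·E + b·N + c.
Hole 3−Hole 2: 1302a + 894b = 110.5;  Hole 4−Hole 2: 880a + 474b = 0.
Solving gives a = −0.30888, b = 0.57344.
Unit vector along 190° is (sin 190°, cos 190°) = (-0.1736, -0.9848).
Slope in that direction = a·(-0.1736) + b·(-0.9848) = −0.51110.
Apparent dip = arctan|0.51110| = 27.07° (true dip is 33.1°, so apparent ≤ true as expected).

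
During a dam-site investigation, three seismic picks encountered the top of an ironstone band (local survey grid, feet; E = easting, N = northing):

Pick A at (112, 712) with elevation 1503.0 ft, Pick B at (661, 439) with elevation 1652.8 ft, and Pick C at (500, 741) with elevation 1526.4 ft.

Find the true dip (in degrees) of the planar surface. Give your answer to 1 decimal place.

20.9°

Two edge vectors: Pick A→Pick B = (549, -273, 149.8), Pick A→Pick C = (388, 29, 23.4).
Normal n = (Pick A→Pick B) × (Pick A→Pick C) = (-10732.4, 45275.8, 121845).
So ∂z/∂E = −n_x/n_z = 0.08808 and ∂z/∂N = −n_y/n_z = −0.37159.
Gradient magnitude |∇z| = √(a² + b²) = √(0.00776 + 0.13808) = 0.38188.
True dip = arctan(0.38188) = 20.9°, dipping toward NNW (azimuth ≈ 347°).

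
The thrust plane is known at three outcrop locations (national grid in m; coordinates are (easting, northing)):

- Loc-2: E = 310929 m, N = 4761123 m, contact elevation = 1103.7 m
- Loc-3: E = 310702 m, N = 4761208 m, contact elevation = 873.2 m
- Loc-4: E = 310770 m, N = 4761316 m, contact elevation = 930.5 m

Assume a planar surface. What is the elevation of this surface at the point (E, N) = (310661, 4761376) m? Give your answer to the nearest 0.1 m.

Two edge vectors: Loc-2→Loc-3 = (-227, 85, -230.5), Loc-2→Loc-4 = (-159, 193, -173.2).
Normal n = (Loc-2→Loc-3) × (Loc-2→Loc-4) = (29764.5, -2666.9, -30296).
So ∂z/∂E = −n_x/n_z = 0.982456430 and ∂z/∂N = −n_y/n_z = −0.088028123.
Intercept c from Loc-2: 1103.7 − 305474.20 + 419112.72 = 114742.22.
At (310661, 4761376): z = 305210.9 − 419135.0 + 114742.22 = 818.1 m.

818.1 m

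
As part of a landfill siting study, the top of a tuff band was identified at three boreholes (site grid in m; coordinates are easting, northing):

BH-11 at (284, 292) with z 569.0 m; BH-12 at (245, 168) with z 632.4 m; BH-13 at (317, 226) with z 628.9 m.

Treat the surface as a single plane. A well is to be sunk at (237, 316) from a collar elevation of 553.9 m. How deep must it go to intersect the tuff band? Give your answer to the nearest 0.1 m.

Let the plane be z = a·easting + b·northing + c.
BH-12−BH-11: −39a − 124b = 63.4;  BH-13−BH-11: 33a − 66b = 59.9.
Solving gives a = 0.48653, b = −0.66431.
Then c = 569 − a·284 − b·292 = 624.80.
At (237, 316): z_contact = 115.31 − 209.92 + 624.80 = 530.19 m.
Depth below ground = 553.9 − 530.19 = 23.7 m.

23.7 m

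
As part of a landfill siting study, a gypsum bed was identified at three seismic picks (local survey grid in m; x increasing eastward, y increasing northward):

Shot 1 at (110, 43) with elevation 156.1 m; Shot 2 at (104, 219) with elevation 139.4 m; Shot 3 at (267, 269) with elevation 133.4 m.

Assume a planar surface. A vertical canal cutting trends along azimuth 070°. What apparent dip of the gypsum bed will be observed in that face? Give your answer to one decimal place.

2.3°

Two edge vectors: Shot 1→Shot 2 = (-6, 176, -16.7), Shot 1→Shot 3 = (157, 226, -22.7).
Normal n = (Shot 1→Shot 2) × (Shot 1→Shot 3) = (-221, -2758.1, -28988).
So ∂z/∂x = −n_x/n_z = −0.00762 and ∂z/∂y = −n_y/n_z = −0.09515.
Unit vector along 070° is (sin 70°, cos 70°) = (0.9397, 0.3420).
Slope in that direction = a·(0.9397) + b·(0.3420) = −0.03971.
Apparent dip = arctan|0.03971| = 2.3° (true dip is 5.5°, so apparent ≤ true as expected).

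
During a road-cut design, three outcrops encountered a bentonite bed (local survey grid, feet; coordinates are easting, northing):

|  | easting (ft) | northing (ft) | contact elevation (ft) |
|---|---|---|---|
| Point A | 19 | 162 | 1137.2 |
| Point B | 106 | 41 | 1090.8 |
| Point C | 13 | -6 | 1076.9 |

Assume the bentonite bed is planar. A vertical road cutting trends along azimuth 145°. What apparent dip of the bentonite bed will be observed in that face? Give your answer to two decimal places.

17.41°

Let the plane be z = a·easting + b·northing + c.
Point B−Point A: 87a − 121b = −46.4;  Point C−Point A: −6a − 168b = −60.3.
Solving gives a = −0.03252, b = 0.36009.
Unit vector along 145° is (sin 145°, cos 145°) = (0.5736, -0.8192).
Slope in that direction = a·(0.5736) + b·(-0.8192) = −0.31362.
Apparent dip = arctan|0.31362| = 17.41° (true dip is 19.9°, so apparent ≤ true as expected).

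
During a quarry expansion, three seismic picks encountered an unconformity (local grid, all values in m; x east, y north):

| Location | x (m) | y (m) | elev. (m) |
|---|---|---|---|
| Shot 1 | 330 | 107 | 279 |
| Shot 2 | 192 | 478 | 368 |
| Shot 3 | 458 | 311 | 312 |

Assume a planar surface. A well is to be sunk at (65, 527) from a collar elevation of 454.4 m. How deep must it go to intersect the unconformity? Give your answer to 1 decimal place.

Two edge vectors: Shot 1→Shot 2 = (-138, 371, 89), Shot 1→Shot 3 = (128, 204, 33).
Normal n = (Shot 1→Shot 2) × (Shot 1→Shot 3) = (-5913, 15946, -75640).
So ∂z/∂x = −n_x/n_z = −0.07817 and ∂z/∂y = −n_y/n_z = 0.21081.
Intercept c from Shot 1: 279 + 25.80 − 22.56 = 282.24.
At (65, 527): z_contact = −5.08 + 111.10 + 282.24 = 388.26 m.
Depth below ground = 454.4 − 388.26 = 66.1 m.

66.1 m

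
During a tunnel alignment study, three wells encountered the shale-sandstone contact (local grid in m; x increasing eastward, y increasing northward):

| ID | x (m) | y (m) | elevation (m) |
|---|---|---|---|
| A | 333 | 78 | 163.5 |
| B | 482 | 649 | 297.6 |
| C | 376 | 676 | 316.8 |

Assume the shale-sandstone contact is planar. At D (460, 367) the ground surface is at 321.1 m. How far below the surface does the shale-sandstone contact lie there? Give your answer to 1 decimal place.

Two edge vectors: A→B = (149, 571, 134.1), A→C = (43, 598, 153.3).
Normal n = (A→B) × (A→C) = (7342.5, -17075.4, 64549).
So ∂z/∂x = −n_x/n_z = −0.11375 and ∂z/∂y = −n_y/n_z = 0.26453.
Intercept c from A: 163.5 + 37.88 − 20.63 = 180.75.
At (460, 367): z_contact = −52.33 + 97.08 + 180.75 = 225.50 m.
Depth below ground = 321.1 − 225.50 = 95.6 m.

95.6 m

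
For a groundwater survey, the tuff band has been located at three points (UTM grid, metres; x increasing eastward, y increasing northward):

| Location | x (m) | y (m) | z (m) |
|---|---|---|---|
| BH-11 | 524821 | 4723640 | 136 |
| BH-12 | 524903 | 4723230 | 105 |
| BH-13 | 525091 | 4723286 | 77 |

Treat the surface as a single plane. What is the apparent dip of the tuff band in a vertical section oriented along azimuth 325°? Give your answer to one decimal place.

7.3°

Let the plane be z = a·x + b·y + c.
BH-12−BH-11: 82a − 410b = −31;  BH-13−BH-11: 270a − 354b = −59.
Solving gives a = −0.16182, b = 0.04325.
Unit vector along 325° is (sin 325°, cos 325°) = (-0.5736, 0.8192).
Slope in that direction = a·(-0.5736) + b·(0.8192) = 0.12824.
Apparent dip = arctan|0.12824| = 7.3° (true dip is 9.5°, so apparent ≤ true as expected).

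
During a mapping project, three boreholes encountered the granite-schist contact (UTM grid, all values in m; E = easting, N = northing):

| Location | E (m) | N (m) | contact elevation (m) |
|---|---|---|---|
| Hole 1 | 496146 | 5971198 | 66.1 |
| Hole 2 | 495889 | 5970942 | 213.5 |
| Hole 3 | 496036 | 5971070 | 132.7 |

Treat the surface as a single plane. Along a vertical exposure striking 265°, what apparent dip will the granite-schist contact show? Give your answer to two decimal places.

Let the plane be z = a·E + b·N + c.
Hole 2−Hole 1: −257a − 256b = 147.4;  Hole 3−Hole 1: −110a − 128b = 66.6.
Solving gives a = −0.38378, b = −0.19050.
Unit vector along 265° is (sin 265°, cos 265°) = (-0.9962, -0.0872).
Slope in that direction = a·(-0.9962) + b·(-0.0872) = 0.39893.
Apparent dip = arctan|0.39893| = 21.75° (true dip is 23.2°, so apparent ≤ true as expected).

21.75°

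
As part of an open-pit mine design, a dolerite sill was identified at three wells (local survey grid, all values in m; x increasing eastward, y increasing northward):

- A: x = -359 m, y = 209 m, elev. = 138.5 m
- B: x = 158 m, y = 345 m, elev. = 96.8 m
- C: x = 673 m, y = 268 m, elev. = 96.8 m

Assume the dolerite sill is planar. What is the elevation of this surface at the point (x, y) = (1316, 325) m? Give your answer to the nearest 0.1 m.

66.9 m

Two edge vectors: A→B = (517, 136, -41.7), A→C = (1032, 59, -41.7).
Normal n = (A→B) × (A→C) = (-3210.9, -21475.5, -109849).
So ∂z/∂x = −n_x/n_z = −0.029230 and ∂z/∂y = −n_y/n_z = −0.195500.
Intercept c from A: 138.5 − 10.49 + 40.86 = 168.87.
At (1316, 325): z = −38.5 − 63.5 + 168.87 = 66.9 m.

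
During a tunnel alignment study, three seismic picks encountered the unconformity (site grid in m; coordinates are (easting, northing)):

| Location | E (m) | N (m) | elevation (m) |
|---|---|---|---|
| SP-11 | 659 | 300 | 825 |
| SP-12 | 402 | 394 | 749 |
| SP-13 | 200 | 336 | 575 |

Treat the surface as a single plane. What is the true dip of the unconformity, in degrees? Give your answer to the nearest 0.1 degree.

Let the plane be z = a·E + b·N + c.
SP-12−SP-11: −257a + 94b = −76;  SP-13−SP-11: −459a + 36b = −250.
Solving gives a = 0.61262, b = 0.86641.
Gradient magnitude |∇z| = √(a² + b²) = √(0.37530 + 0.75066) = 1.06111.
True dip = arctan(1.06111) = 46.7°, dipping toward SW (azimuth ≈ 215°).

46.7°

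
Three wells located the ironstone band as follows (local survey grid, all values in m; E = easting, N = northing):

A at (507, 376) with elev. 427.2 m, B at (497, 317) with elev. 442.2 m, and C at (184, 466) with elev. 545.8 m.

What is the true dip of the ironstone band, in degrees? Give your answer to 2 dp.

24.55°

Let the plane be z = a·E + b·N + c.
B−A: −10a − 59b = 15;  C−A: −323a + 90b = 118.6.
Solving gives a = −0.41827, b = −0.18334.
Gradient magnitude |∇z| = √(a² + b²) = √(0.17495 + 0.03362) = 0.45669.
True dip = arctan(0.45669) = 24.55°, dipping toward ENE (azimuth ≈ 066°).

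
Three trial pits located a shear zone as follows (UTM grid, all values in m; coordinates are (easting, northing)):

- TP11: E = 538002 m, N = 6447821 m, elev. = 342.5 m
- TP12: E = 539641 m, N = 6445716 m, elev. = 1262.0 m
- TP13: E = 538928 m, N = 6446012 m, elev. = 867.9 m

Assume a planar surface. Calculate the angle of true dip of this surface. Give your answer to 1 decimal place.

28.8°

Let the plane be z = a·E + b·N + c.
TP12−TP11: 1639a − 2105b = 919.5;  TP13−TP11: 926a − 1809b = 525.4.
Solving gives a = 0.54878, b = −0.00952.
Gradient magnitude |∇z| = √(a² + b²) = √(0.30116 + 0.00009) = 0.54886.
True dip = arctan(0.54886) = 28.8°, dipping toward W (azimuth ≈ 271°).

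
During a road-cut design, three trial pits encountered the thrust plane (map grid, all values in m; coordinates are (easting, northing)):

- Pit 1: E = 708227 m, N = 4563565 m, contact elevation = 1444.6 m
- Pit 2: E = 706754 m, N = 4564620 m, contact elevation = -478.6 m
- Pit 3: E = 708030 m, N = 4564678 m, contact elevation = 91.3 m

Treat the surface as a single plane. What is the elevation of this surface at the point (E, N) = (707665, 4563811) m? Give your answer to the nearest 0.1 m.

Let the plane be z = a·E + b·N + c.
Pit 2−Pit 1: −1473a + 1055b = −1923.2;  Pit 3−Pit 1: −197a + 1113b = −1353.3.
Solving gives a = 0.497892658, b = −1.127776412.
Then c = 1444.6 − a·708227 − b·4563565 = 4795504.54.
At (707665, 4563811): z = 352341.2 − 5146958.4 + 4795504.54 = 887.4 m.

887.4 m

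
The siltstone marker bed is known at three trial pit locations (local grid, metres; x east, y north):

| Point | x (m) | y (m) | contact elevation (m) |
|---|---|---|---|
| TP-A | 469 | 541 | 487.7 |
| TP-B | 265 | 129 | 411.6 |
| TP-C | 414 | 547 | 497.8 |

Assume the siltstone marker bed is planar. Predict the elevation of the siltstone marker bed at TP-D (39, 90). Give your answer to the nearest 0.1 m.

Let the plane be z = a·x + b·y + c.
TP-B−TP-A: −204a − 412b = −76.1;  TP-C−TP-A: −55a + 6b = 10.1.
Solving gives a = −0.15511, b = 0.26151.
Then c = 487.7 − a·469 − b·541 = 418.97.
At (39, 90): z = −6.0 + 23.5 + 418.97 = 436.5 m.

436.5 m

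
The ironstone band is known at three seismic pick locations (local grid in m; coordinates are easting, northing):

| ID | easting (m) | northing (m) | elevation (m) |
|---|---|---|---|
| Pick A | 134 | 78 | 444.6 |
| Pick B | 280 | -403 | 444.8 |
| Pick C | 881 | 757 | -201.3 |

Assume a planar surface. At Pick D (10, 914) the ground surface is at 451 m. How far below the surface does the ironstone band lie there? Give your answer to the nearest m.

Two edge vectors: Pick A→Pick B = (146, -481, 0.2), Pick A→Pick C = (747, 679, -645.9).
Normal n = (Pick A→Pick B) × (Pick A→Pick C) = (310542.1, 94450.8, 458441).
So ∂z/∂easting = −n_x/n_z = −0.67739 and ∂z/∂northing = −n_y/n_z = −0.20603.
Intercept c from Pick A: 444.6 + 90.77 + 16.07 = 551.44.
At (10, 914): z_contact = −6.8 − 188.3 + 551.44 = 356.4 m.
Depth below ground = 451 − 356.4 = 95 m.

95 m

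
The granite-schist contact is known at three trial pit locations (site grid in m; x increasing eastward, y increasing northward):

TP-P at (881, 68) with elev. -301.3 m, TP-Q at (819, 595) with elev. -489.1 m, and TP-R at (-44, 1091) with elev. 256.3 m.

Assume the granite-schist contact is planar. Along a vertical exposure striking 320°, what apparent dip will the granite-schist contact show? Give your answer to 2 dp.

Let the plane be z = a·x + b·y + c.
TP-Q−TP-P: −62a + 527b = −187.8;  TP-R−TP-P: −925a + 1023b = 557.6.
Solving gives a = −1.14603, b = −0.49118.
Unit vector along 320° is (sin 320°, cos 320°) = (-0.6428, 0.7660).
Slope in that direction = a·(-0.6428) + b·(0.7660) = 0.36039.
Apparent dip = arctan|0.36039| = 19.82° (true dip is 51.3°, so apparent ≤ true as expected).

19.82°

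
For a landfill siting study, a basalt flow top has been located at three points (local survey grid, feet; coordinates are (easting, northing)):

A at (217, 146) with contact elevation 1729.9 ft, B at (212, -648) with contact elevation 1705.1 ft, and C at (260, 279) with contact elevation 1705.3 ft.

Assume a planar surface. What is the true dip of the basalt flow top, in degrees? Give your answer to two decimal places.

34.33°

Let the plane be z = a·E + b·N + c.
B−A: −5a − 794b = −24.8;  C−A: 43a + 133b = −24.6.
Solving gives a = −0.68198, b = 0.03553.
Gradient magnitude |∇z| = √(a² + b²) = √(0.46510 + 0.00126) = 0.68291.
True dip = arctan(0.68291) = 34.33°, dipping toward E (azimuth ≈ 093°).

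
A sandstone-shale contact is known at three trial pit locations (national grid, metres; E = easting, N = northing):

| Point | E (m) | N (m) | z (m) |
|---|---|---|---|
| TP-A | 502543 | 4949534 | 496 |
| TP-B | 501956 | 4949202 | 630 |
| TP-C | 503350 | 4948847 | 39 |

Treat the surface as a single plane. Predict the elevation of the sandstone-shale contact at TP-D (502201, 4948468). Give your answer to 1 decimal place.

Two edge vectors: TP-A→TP-B = (-587, -332, 134), TP-A→TP-C = (807, -687, -457).
Normal n = (TP-A→TP-B) × (TP-A→TP-C) = (243782, -160121, 671193).
So ∂z/∂E = −n_x/n_z = −0.363207006 and ∂z/∂N = −n_y/n_z = 0.238561785.
Intercept c from TP-A: 496 + 182527.14 − 1180769.66 = −997746.53.
At (502201, 4948468): z = −182402.9 + 1180515.4 − 997746.53 = 365.9 m.

365.9 m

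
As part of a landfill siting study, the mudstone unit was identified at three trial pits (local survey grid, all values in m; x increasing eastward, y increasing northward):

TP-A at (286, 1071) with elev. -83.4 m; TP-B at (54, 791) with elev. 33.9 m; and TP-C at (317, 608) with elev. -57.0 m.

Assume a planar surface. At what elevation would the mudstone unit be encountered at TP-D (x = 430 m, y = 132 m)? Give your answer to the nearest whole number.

-63 m

Two edge vectors: TP-A→TP-B = (-232, -280, 117.3), TP-A→TP-C = (31, -463, 26.4).
Normal n = (TP-A→TP-B) × (TP-A→TP-C) = (46917.9, 9761.1, 116096).
So ∂z/∂x = −n_x/n_z = −0.40413 and ∂z/∂y = −n_y/n_z = −0.08408.
Intercept c from TP-A: -83.4 + 115.58 + 90.05 = 122.23.
At (430, 132): z = −173.8 − 11.1 + 122.23 = -62.6 m.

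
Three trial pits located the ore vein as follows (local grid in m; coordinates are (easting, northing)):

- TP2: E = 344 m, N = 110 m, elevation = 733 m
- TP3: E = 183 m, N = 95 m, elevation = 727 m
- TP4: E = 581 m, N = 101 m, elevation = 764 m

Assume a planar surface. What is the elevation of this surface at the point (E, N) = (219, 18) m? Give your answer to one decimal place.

Let the plane be z = a·E + b·N + c.
TP3−TP2: −161a − 15b = −6;  TP4−TP2: 237a − 9b = 31.
Solving gives a = 0.10372, b = −0.71323.
Then c = 733 − a·344 − b·110 = 775.78.
At (219, 18): z = 22.7 − 12.8 + 775.78 = 785.7 m.

785.7 m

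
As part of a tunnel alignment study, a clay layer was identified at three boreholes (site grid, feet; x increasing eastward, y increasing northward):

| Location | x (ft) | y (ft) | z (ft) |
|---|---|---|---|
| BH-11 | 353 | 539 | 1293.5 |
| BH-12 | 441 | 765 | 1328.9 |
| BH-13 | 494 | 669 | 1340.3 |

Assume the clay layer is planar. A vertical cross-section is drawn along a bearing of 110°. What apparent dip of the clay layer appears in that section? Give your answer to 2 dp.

14.59°

Two edge vectors: BH-11→BH-12 = (88, 226, 35.4), BH-11→BH-13 = (141, 130, 46.8).
Normal n = (BH-11→BH-12) × (BH-11→BH-13) = (5974.8, 873, -20426).
So ∂z/∂x = −n_x/n_z = 0.29251 and ∂z/∂y = −n_y/n_z = 0.04274.
Unit vector along 110° is (sin 110°, cos 110°) = (0.9397, -0.3420).
Slope in that direction = a·(0.9397) + b·(-0.3420) = 0.26025.
Apparent dip = arctan|0.26025| = 14.59° (true dip is 16.5°, so apparent ≤ true as expected).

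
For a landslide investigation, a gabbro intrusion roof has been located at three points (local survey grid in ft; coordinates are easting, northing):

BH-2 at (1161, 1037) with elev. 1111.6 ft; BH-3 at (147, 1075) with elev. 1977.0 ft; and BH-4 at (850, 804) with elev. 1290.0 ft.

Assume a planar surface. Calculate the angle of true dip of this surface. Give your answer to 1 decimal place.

Two edge vectors: BH-2→BH-3 = (-1014, 38, 865.4), BH-2→BH-4 = (-311, -233, 178.4).
Normal n = (BH-2→BH-3) × (BH-2→BH-4) = (208417.4, -88241.8, 248080).
So ∂z/∂easting = −n_x/n_z = −0.84012 and ∂z/∂northing = −n_y/n_z = 0.35570.
Gradient magnitude |∇z| = √(a² + b²) = √(0.70580 + 0.12652) = 0.91232.
True dip = arctan(0.91232) = 42.4°, dipping toward ESE (azimuth ≈ 113°).

42.4°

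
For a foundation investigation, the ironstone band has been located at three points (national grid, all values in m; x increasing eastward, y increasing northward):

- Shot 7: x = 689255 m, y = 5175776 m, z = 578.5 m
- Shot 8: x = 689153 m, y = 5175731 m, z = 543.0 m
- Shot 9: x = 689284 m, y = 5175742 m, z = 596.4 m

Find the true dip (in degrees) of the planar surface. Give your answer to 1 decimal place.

Let the plane be z = a·x + b·y + c.
Shot 8−Shot 7: −102a − 45b = −35.5;  Shot 9−Shot 7: 29a − 34b = 17.9.
Solving gives a = 0.42164, b = −0.16683.
Gradient magnitude |∇z| = √(a² + b²) = √(0.17778 + 0.02783) = 0.45345.
True dip = arctan(0.45345) = 24.4°, dipping toward WNW (azimuth ≈ 292°).

24.4°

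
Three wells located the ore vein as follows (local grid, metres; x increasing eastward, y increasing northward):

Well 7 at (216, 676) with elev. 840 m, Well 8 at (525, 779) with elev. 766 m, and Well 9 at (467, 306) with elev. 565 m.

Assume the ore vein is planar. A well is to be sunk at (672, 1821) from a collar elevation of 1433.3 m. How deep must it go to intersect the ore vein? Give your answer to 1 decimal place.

232.1 m

Two edge vectors: Well 7→Well 8 = (309, 103, -74), Well 7→Well 9 = (251, -370, -275).
Normal n = (Well 7→Well 8) × (Well 7→Well 9) = (-55705, 66401, -140183).
So ∂z/∂x = −n_x/n_z = −0.397373 and ∂z/∂y = −n_y/n_z = 0.473674.
Intercept c from Well 7: 840 + 85.83 − 320.20 = 605.63.
At (672, 1821): z_contact = −267.03 + 862.56 + 605.63 = 1201.15 m.
Depth below ground = 1433.3 − 1201.15 = 232.1 m.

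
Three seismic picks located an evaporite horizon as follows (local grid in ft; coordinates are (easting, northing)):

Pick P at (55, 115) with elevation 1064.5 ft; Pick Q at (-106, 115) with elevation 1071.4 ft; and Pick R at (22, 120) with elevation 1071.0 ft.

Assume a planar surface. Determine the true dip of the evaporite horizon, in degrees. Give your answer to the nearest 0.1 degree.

Let the plane be z = a·E + b·N + c.
Pick Q−Pick P: −161a + 0b = 6.9;  Pick R−Pick P: −33a + 5b = 6.5.
Solving gives a = −0.04286, b = 1.01714.
Gradient magnitude |∇z| = √(a² + b²) = √(0.00184 + 1.03458) = 1.01805.
True dip = arctan(1.01805) = 45.5°, dipping toward S (azimuth ≈ 178°).

45.5°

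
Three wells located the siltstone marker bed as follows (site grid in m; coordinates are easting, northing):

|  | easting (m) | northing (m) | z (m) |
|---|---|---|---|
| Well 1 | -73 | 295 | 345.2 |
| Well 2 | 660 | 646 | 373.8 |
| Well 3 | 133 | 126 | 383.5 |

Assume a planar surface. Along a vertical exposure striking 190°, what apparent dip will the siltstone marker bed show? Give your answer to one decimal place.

5.4°

Two edge vectors: Well 1→Well 2 = (733, 351, 28.6), Well 1→Well 3 = (206, -169, 38.3).
Normal n = (Well 1→Well 2) × (Well 1→Well 3) = (18276.7, -22182.3, -196183).
So ∂z/∂easting = −n_x/n_z = 0.09316 and ∂z/∂northing = −n_y/n_z = −0.11307.
Unit vector along 190° is (sin 190°, cos 190°) = (-0.1736, -0.9848).
Slope in that direction = a·(-0.1736) + b·(-0.9848) = 0.09517.
Apparent dip = arctan|0.09517| = 5.4° (true dip is 8.3°, so apparent ≤ true as expected).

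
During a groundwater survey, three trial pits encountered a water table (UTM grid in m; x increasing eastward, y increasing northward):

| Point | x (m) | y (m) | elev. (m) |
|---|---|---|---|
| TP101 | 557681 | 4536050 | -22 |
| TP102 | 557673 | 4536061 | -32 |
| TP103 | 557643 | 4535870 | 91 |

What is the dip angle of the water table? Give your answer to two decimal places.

36.99°

Two edge vectors: TP101→TP102 = (-8, 11, -10), TP101→TP103 = (-38, -180, 113).
Normal n = (TP101→TP102) × (TP101→TP103) = (-557, 1284, 1858).
So ∂z/∂x = −n_x/n_z = 0.29978 and ∂z/∂y = −n_y/n_z = −0.69107.
Gradient magnitude |∇z| = √(a² + b²) = √(0.08987 + 0.47757) = 0.75329.
True dip = arctan(0.75329) = 36.99°, dipping toward NNW (azimuth ≈ 337°).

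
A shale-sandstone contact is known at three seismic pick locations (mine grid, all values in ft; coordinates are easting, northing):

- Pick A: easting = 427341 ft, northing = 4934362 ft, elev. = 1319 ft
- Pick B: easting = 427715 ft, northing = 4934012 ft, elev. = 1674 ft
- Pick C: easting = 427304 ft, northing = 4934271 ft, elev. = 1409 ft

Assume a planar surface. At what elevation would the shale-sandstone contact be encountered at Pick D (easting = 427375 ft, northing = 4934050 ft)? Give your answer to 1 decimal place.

Two edge vectors: Pick A→Pick B = (374, -350, 355), Pick A→Pick C = (-37, -91, 90).
Normal n = (Pick A→Pick B) × (Pick A→Pick C) = (805, -46795, -46984).
So ∂z/∂easting = −n_x/n_z = 0.017133492 and ∂z/∂northing = −n_y/n_z = −0.995977354.
Intercept c from Pick A: 1319 − 7321.84 + 4914512.81 = 4908509.96.
At (427375, 4934050): z = 7322.4 − 4914202.1 + 4908509.96 = 1630.3 ft.

1630.3 ft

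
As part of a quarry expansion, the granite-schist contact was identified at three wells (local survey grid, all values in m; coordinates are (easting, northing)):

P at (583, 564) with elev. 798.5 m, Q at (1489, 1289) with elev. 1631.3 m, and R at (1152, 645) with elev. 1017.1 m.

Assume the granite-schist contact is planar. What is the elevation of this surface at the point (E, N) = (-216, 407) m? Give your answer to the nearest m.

456 m

Two edge vectors: P→Q = (906, 725, 832.8), P→R = (569, 81, 218.6).
Normal n = (P→Q) × (P→R) = (91028.2, 275811.6, -339139).
So ∂z/∂E = −n_x/n_z = 0.26841 and ∂z/∂N = −n_y/n_z = 0.81327.
Intercept c from P: 798.5 − 156.48 − 458.68 = 183.33.
At (-216, 407): z = −58.0 + 331.0 + 183.33 = 456.4 m.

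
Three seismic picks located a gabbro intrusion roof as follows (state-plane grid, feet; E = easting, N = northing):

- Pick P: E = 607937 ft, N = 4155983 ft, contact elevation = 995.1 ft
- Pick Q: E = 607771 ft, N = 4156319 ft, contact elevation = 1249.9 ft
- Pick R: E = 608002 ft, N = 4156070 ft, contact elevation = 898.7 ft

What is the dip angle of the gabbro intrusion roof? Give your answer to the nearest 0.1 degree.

Let the plane be z = a·E + b·N + c.
Pick Q−Pick P: −166a + 336b = 254.8;  Pick R−Pick P: 65a + 87b = −96.4.
Solving gives a = −1.50372, b = 0.01542.
Gradient magnitude |∇z| = √(a² + b²) = √(2.26118 + 0.00024) = 1.50380.
True dip = arctan(1.50380) = 56.4°, dipping toward E (azimuth ≈ 091°).

56.4°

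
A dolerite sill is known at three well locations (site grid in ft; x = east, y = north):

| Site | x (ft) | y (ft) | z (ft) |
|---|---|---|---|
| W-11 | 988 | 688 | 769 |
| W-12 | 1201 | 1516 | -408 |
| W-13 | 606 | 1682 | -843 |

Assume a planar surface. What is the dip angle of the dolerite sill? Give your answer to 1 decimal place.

Let the plane be z = a·x + b·y + c.
W-12−W-11: 213a + 828b = −1177;  W-13−W-11: −382a + 994b = −1612.
Solving gives a = 0.31211, b = −1.50179.
Gradient magnitude |∇z| = √(a² + b²) = √(0.09741 + 2.25536) = 1.53387.
True dip = arctan(1.53387) = 56.9°, dipping toward NNW (azimuth ≈ 348°).

56.9°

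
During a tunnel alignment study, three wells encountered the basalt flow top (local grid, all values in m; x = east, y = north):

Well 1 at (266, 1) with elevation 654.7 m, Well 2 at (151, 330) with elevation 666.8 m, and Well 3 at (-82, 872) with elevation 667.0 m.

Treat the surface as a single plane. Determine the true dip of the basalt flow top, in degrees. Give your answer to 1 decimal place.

Let the plane be z = a·x + b·y + c.
Well 2−Well 1: −115a + 329b = 12.1;  Well 3−Well 1: −348a + 871b = 12.3.
Solving gives a = 0.45316, b = 0.19518.
Gradient magnitude |∇z| = √(a² + b²) = √(0.20535 + 0.03809) = 0.49340.
True dip = arctan(0.49340) = 26.3°, dipping toward WSW (azimuth ≈ 247°).

26.3°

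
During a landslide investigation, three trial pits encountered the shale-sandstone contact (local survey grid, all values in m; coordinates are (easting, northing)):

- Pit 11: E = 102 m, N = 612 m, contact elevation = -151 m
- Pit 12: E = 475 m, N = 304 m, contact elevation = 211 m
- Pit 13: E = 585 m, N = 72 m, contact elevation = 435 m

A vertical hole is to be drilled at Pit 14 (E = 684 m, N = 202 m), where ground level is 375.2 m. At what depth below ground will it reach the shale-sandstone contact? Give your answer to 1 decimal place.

Two edge vectors: Pit 11→Pit 12 = (373, -308, 362), Pit 11→Pit 13 = (483, -540, 586).
Normal n = (Pit 11→Pit 12) × (Pit 11→Pit 13) = (14992, -43732, -52656).
So ∂z/∂E = −n_x/n_z = 0.28472 and ∂z/∂N = −n_y/n_z = −0.83052.
Intercept c from Pit 11: -151 − 29.04 + 508.28 = 328.24.
At (684, 202): z_contact = 194.75 − 167.77 + 328.24 = 355.22 m.
Depth below ground = 375.2 − 355.22 = 20.0 m.

20.0 m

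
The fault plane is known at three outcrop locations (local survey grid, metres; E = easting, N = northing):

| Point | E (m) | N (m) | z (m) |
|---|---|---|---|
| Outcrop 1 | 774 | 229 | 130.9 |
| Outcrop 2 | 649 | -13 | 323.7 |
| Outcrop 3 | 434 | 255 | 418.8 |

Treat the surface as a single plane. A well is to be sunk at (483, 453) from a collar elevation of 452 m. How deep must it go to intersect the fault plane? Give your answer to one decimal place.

144.4 m

Two edge vectors: Outcrop 1→Outcrop 2 = (-125, -242, 192.8), Outcrop 1→Outcrop 3 = (-340, 26, 287.9).
Normal n = (Outcrop 1→Outcrop 2) × (Outcrop 1→Outcrop 3) = (-74684.6, -29564.5, -85530).
So ∂z/∂E = −n_x/n_z = −0.87320 and ∂z/∂N = −n_y/n_z = −0.34566.
Intercept c from Outcrop 1: 130.9 + 675.86 + 79.16 = 885.91.
At (483, 453): z_contact = −421.75 − 156.59 + 885.91 = 307.57 m.
Depth below ground = 452 − 307.57 = 144.4 m.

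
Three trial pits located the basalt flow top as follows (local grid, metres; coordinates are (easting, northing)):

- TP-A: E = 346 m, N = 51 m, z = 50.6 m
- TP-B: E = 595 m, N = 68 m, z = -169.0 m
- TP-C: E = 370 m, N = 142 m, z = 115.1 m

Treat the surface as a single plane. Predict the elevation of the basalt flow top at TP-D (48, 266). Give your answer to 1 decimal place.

539.0 m

Two edge vectors: TP-A→TP-B = (249, 17, -219.6), TP-A→TP-C = (24, 91, 64.5).
Normal n = (TP-A→TP-B) × (TP-A→TP-C) = (21080.1, -21330.9, 22251).
So ∂z/∂E = −n_x/n_z = −0.94738 and ∂z/∂N = −n_y/n_z = 0.95865.
Intercept c from TP-A: 50.6 + 327.79 − 48.89 = 329.50.
At (48, 266): z = −45.5 + 255.0 + 329.50 = 539.0 m.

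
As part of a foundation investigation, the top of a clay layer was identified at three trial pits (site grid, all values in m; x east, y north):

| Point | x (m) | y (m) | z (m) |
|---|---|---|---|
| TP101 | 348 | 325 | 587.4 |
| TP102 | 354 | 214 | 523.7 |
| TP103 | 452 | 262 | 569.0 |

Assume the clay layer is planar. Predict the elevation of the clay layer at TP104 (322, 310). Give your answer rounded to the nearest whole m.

574 m

Let the plane be z = a·x + b·y + c.
TP102−TP101: 6a − 111b = −63.7;  TP103−TP101: 104a − 63b = −18.4.
Solving gives a = 0.17649, b = 0.58341.
Then c = 587.4 − a·348 − b·325 = 336.37.
At (322, 310): z = 56.8 + 180.9 + 336.37 = 574.1 m.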